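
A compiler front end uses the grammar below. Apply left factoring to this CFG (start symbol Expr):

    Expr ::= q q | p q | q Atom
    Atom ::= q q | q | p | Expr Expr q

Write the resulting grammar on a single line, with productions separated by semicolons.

Expr has alternatives sharing prefix 'q': factor to Expr → q Expr1 with Expr1 → q | Atom.
Atom has alternatives sharing prefix 'q': factor to Atom → q Atom1 with Atom1 → q | ε.

Expr ::= p q | q Expr1; Atom ::= p | Expr Expr q | q Atom1; Expr1 ::= q | Atom; Atom1 ::= q | ε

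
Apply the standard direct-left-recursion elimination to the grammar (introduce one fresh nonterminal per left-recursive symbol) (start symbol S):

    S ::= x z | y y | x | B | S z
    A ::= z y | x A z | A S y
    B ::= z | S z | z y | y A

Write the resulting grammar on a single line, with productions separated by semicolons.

S ::= x z S' | y y S' | x S' | B S'; A ::= z y A' | x A z A'; B ::= z | S z | z y | y A; S' ::= z S' | ε; A' ::= S y A' | ε

S, A are directly left-recursive.
For S: α = {z}, β = {x z, y y, x, B}. Rewrite as S → β S' and S' → α S' | ε.
For A: α = {S y}, β = {z y, x A z}. Rewrite as A → β A' and A' → α A' | ε.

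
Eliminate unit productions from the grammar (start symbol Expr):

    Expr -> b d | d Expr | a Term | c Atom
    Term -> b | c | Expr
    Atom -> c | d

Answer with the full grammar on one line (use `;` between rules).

Unit pairs: Term ⇒* {Expr}.
For every A with A ⇒* B via unit rules, add B's non-unit alternatives to A; then delete every rule of the form X → Y.

Expr -> b d | d Expr | a Term | c Atom; Term -> b | c | b d | d Expr | a Term | c Atom; Atom -> c | d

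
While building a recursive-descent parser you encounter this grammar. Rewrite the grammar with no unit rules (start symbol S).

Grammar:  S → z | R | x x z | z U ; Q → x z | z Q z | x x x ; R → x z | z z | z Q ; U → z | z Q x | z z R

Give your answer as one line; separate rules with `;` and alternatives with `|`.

S → z | x x z | z U | x z | z z | z Q; Q → x z | z Q z | x x x; R → x z | z z | z Q; U → z | z Q x | z z R

Unit pairs: S ⇒* {R}.
For each unit pair (A, B), copy every non-unit production of B to A, then drop all unit productions.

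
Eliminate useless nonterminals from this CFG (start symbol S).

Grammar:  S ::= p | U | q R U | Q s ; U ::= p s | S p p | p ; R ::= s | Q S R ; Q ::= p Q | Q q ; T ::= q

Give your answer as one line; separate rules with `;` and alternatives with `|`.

S ::= p | U | q R U; U ::= p s | S p p | p; R ::= s

Generating nonterminals: {R, S, T, U}.
Reachable from S after that: {R, S, U}.
Removed useless symbols: {Q, T} and every production mentioning them.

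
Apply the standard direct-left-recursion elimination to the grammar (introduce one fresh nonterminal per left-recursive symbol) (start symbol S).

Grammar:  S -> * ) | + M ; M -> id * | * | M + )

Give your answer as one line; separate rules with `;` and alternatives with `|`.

Left recursion appears on M.
For M: α = {+ )}, β = {id *, *}. Rewrite as M → β M' and M' → α M' | ε.

S -> * ) | + M; M -> id * M' | * M'; M' -> + ) M' | ε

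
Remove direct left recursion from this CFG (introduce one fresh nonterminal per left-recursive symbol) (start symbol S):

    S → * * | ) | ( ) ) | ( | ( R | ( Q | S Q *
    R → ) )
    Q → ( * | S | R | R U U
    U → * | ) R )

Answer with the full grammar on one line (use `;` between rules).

Left recursion appears on S.
For S: α = {Q *}, β = {* *, ), ( ) ), (, ( R, ( Q}. Rewrite as S → β S' and S' → α S' | ε.

S → * * S' | ) S' | ( ) ) S' | ( S' | ( R S' | ( Q S'; R → ) ); Q → ( * | S | R | R U U; U → * | ) R ); S' → Q * S' | ε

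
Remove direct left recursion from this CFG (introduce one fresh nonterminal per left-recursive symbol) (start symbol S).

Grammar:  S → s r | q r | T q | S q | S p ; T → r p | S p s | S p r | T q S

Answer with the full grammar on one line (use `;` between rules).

S → s r S' | q r S' | T q S'; T → r p T' | S p s T' | S p r T'; S' → q S' | p S' | eps; T' → q S T' | eps

S, T are directly left-recursive.
For S: α = {q, p}, β = {s r, q r, T q}. Rewrite as S → β S' and S' → α S' | ε.
For T: α = {q S}, β = {r p, S p s, S p r}. Rewrite as T → β T' and T' → α T' | ε.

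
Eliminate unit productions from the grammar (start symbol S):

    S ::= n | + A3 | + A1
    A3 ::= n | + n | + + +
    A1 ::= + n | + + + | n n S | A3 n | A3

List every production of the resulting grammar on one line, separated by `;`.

S ::= n | + A3 | + A1; A3 ::= n | + n | + + +; A1 ::= + n | + + + | n n S | A3 n | n

Unit pairs: A1 ⇒* {A3}.
For each unit pair (A, B), copy every non-unit production of B to A, then drop all unit productions.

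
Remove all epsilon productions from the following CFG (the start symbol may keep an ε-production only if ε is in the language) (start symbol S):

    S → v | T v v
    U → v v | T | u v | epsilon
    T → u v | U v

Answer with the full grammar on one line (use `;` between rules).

S → v | T v v; U → v v | T | u v; T → u v | U v | v

Nullable set = {U}.
ε ∉ L(G), so no ε-production is kept.
Add the nullable-subset variants: T → U v gives U v | v.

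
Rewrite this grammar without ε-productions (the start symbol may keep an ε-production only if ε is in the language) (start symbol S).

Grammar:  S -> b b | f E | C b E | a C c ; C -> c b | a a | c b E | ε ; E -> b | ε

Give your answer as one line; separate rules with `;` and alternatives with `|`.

Nullable nonterminals: {C, E}.
ε ∉ L(G), so no ε-production is kept.
Expand every rule over subsets of its nullable positions: S → f E gives f E | f. S → C b E gives C b E | C b | b E | b. S → a C c gives a C c | a c.

S -> b b | f E | f | C b E | C b | b E | b | a C c | a c; C -> c b | a a | c b E; E -> b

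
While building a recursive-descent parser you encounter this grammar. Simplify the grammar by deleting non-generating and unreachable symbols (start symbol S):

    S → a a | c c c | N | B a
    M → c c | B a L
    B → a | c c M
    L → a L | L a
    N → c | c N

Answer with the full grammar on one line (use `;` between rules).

Generating nonterminals: {B, M, N, S}.
Reachable from S after that: {B, M, N, S}.
Removed useless symbols: {L} and every production mentioning them.

S → a a | c c c | N | B a; M → c c; B → a | c c M; N → c | c N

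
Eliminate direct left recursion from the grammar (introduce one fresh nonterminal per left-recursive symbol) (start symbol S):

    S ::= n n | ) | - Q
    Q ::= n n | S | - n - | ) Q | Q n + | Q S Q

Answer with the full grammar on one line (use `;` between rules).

Directly left-recursive nonterminal: Q.
For Q: α = {n +, S Q}, β = {n n, S, - n -, ) Q}. Rewrite as Q → β Q' and Q' → α Q' | ε.

S ::= n n | ) | - Q; Q ::= n n Q' | S Q' | - n - Q' | ) Q Q'; Q' ::= n + Q' | S Q Q' | ε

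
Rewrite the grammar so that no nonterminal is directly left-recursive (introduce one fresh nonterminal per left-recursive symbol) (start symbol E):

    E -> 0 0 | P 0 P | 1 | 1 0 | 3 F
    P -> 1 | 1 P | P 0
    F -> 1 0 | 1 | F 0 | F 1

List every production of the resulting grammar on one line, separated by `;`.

E -> 0 0 | P 0 P | 1 | 1 0 | 3 F; P -> 1 P' | 1 P P'; F -> 1 0 F' | 1 F'; P' -> 0 P' | ε; F' -> 0 F' | 1 F' | ε

P, F are directly left-recursive.
For P: α = {0}, β = {1, 1 P}. Rewrite as P → β P' and P' → α P' | ε.
For F: α = {0, 1}, β = {1 0, 1}. Rewrite as F → β F' and F' → α F' | ε.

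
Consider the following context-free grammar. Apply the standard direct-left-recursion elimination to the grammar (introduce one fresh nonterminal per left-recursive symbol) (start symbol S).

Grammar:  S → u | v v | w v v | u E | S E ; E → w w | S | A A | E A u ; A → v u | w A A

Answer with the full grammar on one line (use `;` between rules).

S → u S' | v v S' | w v v S' | u E S'; E → w w E' | S E' | A A E'; A → v u | w A A; S' → E S' | ε; E' → A u E' | ε

Left recursion appears on S, E.
For S: α = {E}, β = {u, v v, w v v, u E}. Rewrite as S → β S' and S' → α S' | ε.
For E: α = {A u}, β = {w w, S, A A}. Rewrite as E → β E' and E' → α E' | ε.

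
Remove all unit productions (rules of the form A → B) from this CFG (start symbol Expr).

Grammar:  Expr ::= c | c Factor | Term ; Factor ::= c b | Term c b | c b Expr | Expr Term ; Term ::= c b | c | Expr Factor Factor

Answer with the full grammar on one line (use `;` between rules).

Expr ::= c b | c | Expr Factor Factor | c Factor; Factor ::= c b | Term c b | c b Expr | Expr Term; Term ::= c b | c | Expr Factor Factor

Unit pairs: Expr ⇒* {Term}.
For every A with A ⇒* B via unit rules, add B's non-unit alternatives to A; then delete every rule of the form X → Y.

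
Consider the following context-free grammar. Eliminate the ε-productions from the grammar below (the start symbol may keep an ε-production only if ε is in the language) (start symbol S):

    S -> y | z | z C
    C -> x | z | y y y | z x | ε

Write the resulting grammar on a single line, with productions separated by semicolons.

Nullable set = {C}.
ε ∉ L(G), so no ε-production is kept.

S -> y | z | z C; C -> x | z | y y y | z x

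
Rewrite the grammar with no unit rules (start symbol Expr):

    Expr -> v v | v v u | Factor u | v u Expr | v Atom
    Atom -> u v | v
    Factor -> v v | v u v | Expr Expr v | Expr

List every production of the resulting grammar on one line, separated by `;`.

Unit pairs: Factor ⇒* {Expr}.
Replace each nonterminal's rules with the union of the non-unit rules of every nonterminal it unit-derives.

Expr -> v v | v v u | Factor u | v u Expr | v Atom; Atom -> u v | v; Factor -> v v | v u v | Expr Expr v | v v u | Factor u | v u Expr | v Atom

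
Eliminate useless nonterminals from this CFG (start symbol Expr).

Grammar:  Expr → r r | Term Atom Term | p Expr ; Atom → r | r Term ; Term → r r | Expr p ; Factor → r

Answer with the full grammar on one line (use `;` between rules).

Expr → r r | Term Atom Term | p Expr; Atom → r | r Term; Term → r r | Expr p

Generating nonterminals: {Atom, Expr, Factor, Term}.
Reachable from Expr after that: {Atom, Expr, Term}.
Removed useless symbols: {Factor} and every production mentioning them.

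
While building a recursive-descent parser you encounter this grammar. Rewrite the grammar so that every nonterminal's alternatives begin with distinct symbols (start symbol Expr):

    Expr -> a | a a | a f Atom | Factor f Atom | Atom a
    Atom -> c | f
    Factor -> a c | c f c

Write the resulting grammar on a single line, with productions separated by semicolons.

Expr -> Factor f Atom | Atom a | a Expr1; Atom -> c | f; Factor -> a c | c f c; Expr1 -> ε | a | f Atom

Expr has alternatives sharing prefix 'a': factor to Expr → a Expr1 with Expr1 → ε | a | f Atom.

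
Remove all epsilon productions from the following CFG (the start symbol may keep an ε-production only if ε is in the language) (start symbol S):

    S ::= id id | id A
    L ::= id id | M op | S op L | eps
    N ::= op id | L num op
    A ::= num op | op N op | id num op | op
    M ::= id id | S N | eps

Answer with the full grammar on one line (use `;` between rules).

S ::= id id | id A; L ::= id id | M op | op | S op L | S op; N ::= op id | L num op | num op; A ::= num op | op N op | id num op | op; M ::= id id | S N

The nullable symbols are {L, M}.
ε ∉ L(G), so no ε-production is kept.
Expand every rule over subsets of its nullable positions: L → M op gives M op | op. L → S op L gives S op L | S op. N → L num op gives L num op | num op.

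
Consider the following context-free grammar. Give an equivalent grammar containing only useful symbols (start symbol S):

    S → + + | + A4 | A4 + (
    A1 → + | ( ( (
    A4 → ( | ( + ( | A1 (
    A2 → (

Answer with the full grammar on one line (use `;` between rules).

Generating nonterminals: {A1, A2, A4, S}.
Reachable from S after that: {A1, A4, S}.
Removed useless symbols: {A2} and every production mentioning them.

S → + + | + A4 | A4 + (; A1 → + | ( ( (; A4 → ( | ( + ( | A1 (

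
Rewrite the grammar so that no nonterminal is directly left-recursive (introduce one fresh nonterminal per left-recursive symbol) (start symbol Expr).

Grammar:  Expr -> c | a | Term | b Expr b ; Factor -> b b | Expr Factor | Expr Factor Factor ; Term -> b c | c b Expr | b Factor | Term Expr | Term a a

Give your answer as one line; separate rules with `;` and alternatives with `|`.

Directly left-recursive nonterminal: Term.
For Term: α = {Expr, a a}, β = {b c, c b Expr, b Factor}. Rewrite as Term → β Term1 and Term1 → α Term1 | ε.

Expr -> c | a | Term | b Expr b; Factor -> b b | Expr Factor | Expr Factor Factor; Term -> b c Term1 | c b Expr Term1 | b Factor Term1; Term1 -> Expr Term1 | a a Term1 | ε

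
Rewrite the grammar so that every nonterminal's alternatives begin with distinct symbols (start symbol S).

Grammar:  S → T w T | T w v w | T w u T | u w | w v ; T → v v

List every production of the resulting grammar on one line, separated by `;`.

S has alternatives sharing prefix 'T w': factor to S → T w S' with S' → T | v w | u T.

S → u w | w v | T w S'; T → v v; S' → T | v w | u T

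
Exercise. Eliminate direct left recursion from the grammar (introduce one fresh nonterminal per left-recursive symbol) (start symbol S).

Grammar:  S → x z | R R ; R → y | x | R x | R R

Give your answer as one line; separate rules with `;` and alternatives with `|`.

S → x z | R R; R → y R' | x R'; R' → x R' | R R' | epsilon

Directly left-recursive nonterminal: R.
For R: α = {x, R}, β = {y, x}. Rewrite as R → β R' and R' → α R' | ε.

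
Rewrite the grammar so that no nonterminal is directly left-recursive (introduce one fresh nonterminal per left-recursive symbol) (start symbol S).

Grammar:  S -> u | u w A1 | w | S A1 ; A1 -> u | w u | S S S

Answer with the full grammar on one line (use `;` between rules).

S -> u S' | u w A1 S' | w S'; A1 -> u | w u | S S S; S' -> A1 S' | epsilon

Directly left-recursive nonterminal: S.
For S: α = {A1}, β = {u, u w A1, w}. Rewrite as S → β S' and S' → α S' | ε.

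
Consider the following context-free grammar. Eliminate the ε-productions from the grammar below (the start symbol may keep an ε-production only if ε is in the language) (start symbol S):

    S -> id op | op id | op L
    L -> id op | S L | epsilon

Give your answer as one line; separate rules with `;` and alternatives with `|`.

The nullable symbols are {L}.
ε ∉ L(G), so no ε-production is kept.
For each production, add variants omitting each subset of nullable occurrences: S → op L gives op L | op. L → S L gives S L | S.

S -> id op | op id | op L | op; L -> id op | S L | S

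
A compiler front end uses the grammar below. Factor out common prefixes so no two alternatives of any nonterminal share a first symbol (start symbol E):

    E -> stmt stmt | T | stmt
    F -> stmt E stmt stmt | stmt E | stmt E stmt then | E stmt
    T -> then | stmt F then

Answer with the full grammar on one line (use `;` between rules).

E has alternatives sharing prefix 'stmt': factor to E → stmt E' with E' → stmt | ε.
F has alternatives sharing prefix 'stmt E': factor to F → stmt E F' with F' → stmt stmt | ε | stmt then.
F' has alternatives sharing prefix 'stmt': factor to F' → stmt F'' with F'' → stmt | then.

E -> T | stmt E'; F -> E stmt | stmt E F'; T -> then | stmt F then; E' -> stmt | ε; F' -> ε | stmt F''; F'' -> stmt | then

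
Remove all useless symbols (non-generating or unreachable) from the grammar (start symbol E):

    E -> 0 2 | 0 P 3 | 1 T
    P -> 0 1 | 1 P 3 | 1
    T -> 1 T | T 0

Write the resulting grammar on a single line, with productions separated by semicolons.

Generating nonterminals: {E, P}.
Reachable from E after that: {E, P}.
Removed useless symbols: {T} and every production mentioning them.

E -> 0 2 | 0 P 3; P -> 0 1 | 1 P 3 | 1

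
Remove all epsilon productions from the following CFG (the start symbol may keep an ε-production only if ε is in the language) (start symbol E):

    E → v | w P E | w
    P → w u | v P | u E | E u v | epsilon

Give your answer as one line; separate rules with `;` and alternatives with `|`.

Nullable nonterminals: {P}.
ε ∉ L(G), so no ε-production is kept.
Add the nullable-subset variants: E → w P E gives w P E | w E. P → v P gives v P | v.

E → v | w P E | w E | w; P → w u | v P | v | u E | E u v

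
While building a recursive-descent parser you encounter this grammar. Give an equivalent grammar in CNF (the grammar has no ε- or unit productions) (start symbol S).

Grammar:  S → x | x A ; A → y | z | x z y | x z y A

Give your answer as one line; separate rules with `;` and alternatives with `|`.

Introduce a nonterminal for each terminal appearing in a rule of length ≥ 2: X1 → x, X2 → z, X3 → y.
Binarize each right-hand side of length ≥ 3 by chaining fresh nonterminals (Y1, Y2, …): affected rules were A → X1 X2 X3; A → X1 X2 X3 A.

S → x | X1 A; A → y | z | X1 Y1 | X1 Y2; X1 → x; X2 → z; X3 → y; Y1 → X2 X3; Y2 → X2 Y3; Y3 → X3 A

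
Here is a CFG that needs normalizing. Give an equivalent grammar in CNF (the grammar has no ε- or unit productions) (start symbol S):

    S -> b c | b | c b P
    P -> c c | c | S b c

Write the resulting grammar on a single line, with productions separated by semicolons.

S -> X1 X2 | b | X2 Y1; P -> X2 X2 | c | S Y2; X1 -> b; X2 -> c; Y1 -> X1 P; Y2 -> X1 X2

Introduce a nonterminal for each terminal appearing in a rule of length ≥ 2: X1 → b, X2 → c.
Binarize each right-hand side of length ≥ 3 by chaining fresh nonterminals (Y1, Y2, …): affected rules were S → X2 X1 P; P → S X1 X2.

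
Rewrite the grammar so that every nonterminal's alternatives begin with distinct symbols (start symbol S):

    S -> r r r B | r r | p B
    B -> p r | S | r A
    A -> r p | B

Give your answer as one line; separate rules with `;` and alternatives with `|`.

S has alternatives sharing prefix 'r r': factor to S → r r S' with S' → r B | ε.

S -> p B | r r S'; B -> p r | S | r A; A -> r p | B; S' -> r B | ε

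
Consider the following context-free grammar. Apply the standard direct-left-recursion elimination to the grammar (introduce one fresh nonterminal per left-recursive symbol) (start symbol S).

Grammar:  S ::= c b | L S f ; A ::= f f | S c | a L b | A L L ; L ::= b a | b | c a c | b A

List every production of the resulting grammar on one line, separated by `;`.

S ::= c b | L S f; A ::= f f A' | S c A' | a L b A'; L ::= b a | b | c a c | b A; A' ::= L L A' | epsilon

A is directly left-recursive.
For A: α = {L L}, β = {f f, S c, a L b}. Rewrite as A → β A' and A' → α A' | ε.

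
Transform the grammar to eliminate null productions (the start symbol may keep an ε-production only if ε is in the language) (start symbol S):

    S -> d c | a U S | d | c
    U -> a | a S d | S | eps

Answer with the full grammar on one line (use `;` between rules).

S -> d c | a U S | a S | d | c; U -> a | a S d | S

The nullable symbols are {U}.
ε ∉ L(G), so no ε-production is kept.
Add the nullable-subset variants: S → a U S gives a U S | a S.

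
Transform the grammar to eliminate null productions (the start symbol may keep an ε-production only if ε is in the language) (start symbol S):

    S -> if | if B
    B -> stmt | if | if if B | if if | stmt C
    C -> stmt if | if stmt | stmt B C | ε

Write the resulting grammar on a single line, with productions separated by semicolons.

S -> if | if B; B -> stmt | if | if if B | if if | stmt C; C -> stmt if | if stmt | stmt B C | stmt B

Nullable set = {C}.
ε ∉ L(G), so no ε-production is kept.
Expand every rule over subsets of its nullable positions: C → stmt B C gives stmt B C | stmt B.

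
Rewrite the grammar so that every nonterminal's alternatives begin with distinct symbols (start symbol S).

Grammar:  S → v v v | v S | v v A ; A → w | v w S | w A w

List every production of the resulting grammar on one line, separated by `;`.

S has alternatives sharing prefix 'v': factor to S → v S' with S' → v v | S | v A.
A has alternatives sharing prefix 'w': factor to A → w A' with A' → ε | A w.
S' has alternatives sharing prefix 'v': factor to S' → v S'' with S'' → v | A.

S → v S'; A → v w S | w A'; S' → S | v S''; A' → ε | A w; S'' → v | A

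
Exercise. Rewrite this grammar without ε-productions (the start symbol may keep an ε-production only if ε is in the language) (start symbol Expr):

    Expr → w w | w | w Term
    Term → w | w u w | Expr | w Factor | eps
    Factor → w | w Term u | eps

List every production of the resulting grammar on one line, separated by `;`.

The nullable symbols are {Factor, Term}.
ε ∉ L(G), so no ε-production is kept.
Add the nullable-subset variants: Factor → w Term u gives w Term u | w u.

Expr → w w | w | w Term; Term → w | w u w | Expr | w Factor; Factor → w | w Term u | w u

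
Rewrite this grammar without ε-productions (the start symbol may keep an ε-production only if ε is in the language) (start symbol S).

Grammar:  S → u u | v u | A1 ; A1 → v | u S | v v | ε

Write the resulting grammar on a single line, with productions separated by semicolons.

S → u u | v u | A1 | ε; A1 → v | u S | u | v v

Nullable nonterminals: {A1, S}.
ε ∈ L(G) since S is nullable, so keep S → ε.
Expand every rule over subsets of its nullable positions: A1 → u S gives u S | u.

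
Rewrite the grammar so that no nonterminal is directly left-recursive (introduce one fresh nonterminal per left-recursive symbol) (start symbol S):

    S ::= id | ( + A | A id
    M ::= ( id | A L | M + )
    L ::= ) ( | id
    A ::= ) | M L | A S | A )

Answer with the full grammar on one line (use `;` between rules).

M, A are directly left-recursive.
For M: α = {+ )}, β = {( id, A L}. Rewrite as M → β M' and M' → α M' | ε.
For A: α = {S, )}, β = {), M L}. Rewrite as A → β A' and A' → α A' | ε.

S ::= id | ( + A | A id; M ::= ( id M' | A L M'; L ::= ) ( | id; A ::= ) A' | M L A'; M' ::= + ) M' | ε; A' ::= S A' | ) A' | ε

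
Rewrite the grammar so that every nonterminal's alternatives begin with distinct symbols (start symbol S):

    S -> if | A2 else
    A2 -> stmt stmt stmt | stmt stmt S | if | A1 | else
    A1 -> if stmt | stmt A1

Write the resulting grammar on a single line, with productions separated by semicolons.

A2 has alternatives sharing prefix 'stmt stmt': factor to A2 → stmt stmt A2' with A2' → stmt | S.

S -> if | A2 else; A2 -> if | A1 | else | stmt stmt A2'; A1 -> if stmt | stmt A1; A2' -> stmt | S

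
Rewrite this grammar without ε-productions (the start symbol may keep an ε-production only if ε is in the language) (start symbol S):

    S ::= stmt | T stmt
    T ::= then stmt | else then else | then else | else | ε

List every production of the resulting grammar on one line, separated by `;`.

Nullable nonterminals: {T}.
ε ∉ L(G), so no ε-production is kept.

S ::= stmt | T stmt; T ::= then stmt | else then else | then else | else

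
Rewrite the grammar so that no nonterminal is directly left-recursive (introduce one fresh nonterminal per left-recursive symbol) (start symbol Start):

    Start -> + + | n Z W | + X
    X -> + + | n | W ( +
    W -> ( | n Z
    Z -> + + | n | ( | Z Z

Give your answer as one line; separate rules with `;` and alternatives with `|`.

Start -> + + | n Z W | + X; X -> + + | n | W ( +; W -> ( | n Z; Z -> + + Z1 | n Z1 | ( Z1; Z1 -> Z Z1 | ε

Directly left-recursive nonterminal: Z.
For Z: α = {Z}, β = {+ +, n, (}. Rewrite as Z → β Z1 and Z1 → α Z1 | ε.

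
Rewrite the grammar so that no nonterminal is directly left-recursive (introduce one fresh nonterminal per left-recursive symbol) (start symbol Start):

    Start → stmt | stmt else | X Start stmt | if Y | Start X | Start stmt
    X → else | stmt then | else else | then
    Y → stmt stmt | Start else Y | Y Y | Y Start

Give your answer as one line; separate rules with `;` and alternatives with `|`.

Start → stmt Start1 | stmt else Start1 | X Start stmt Start1 | if Y Start1; X → else | stmt then | else else | then; Y → stmt stmt Y1 | Start else Y Y1; Start1 → X Start1 | stmt Start1 | ε; Y1 → Y Y1 | Start Y1 | ε

Left recursion appears on Start, Y.
For Start: α = {X, stmt}, β = {stmt, stmt else, X Start stmt, if Y}. Rewrite as Start → β Start1 and Start1 → α Start1 | ε.
For Y: α = {Y, Start}, β = {stmt stmt, Start else Y}. Rewrite as Y → β Y1 and Y1 → α Y1 | ε.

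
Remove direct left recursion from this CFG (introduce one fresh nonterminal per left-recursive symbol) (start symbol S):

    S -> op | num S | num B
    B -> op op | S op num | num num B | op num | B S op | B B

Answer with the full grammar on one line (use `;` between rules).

B is directly left-recursive.
For B: α = {S op, B}, β = {op op, S op num, num num B, op num}. Rewrite as B → β B' and B' → α B' | ε.

S -> op | num S | num B; B -> op op B' | S op num B' | num num B B' | op num B'; B' -> S op B' | B B' | ε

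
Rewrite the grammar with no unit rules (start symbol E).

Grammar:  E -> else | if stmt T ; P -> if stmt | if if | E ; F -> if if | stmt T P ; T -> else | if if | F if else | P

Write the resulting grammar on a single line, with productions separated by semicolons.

Unit pairs: P ⇒* {E}; T ⇒* {E, P}.
For each unit pair (A, B), copy every non-unit production of B to A, then drop all unit productions.

E -> else | if stmt T; P -> else | if stmt T | if stmt | if if; F -> if if | stmt T P; T -> else | if stmt T | if stmt | if if | F if else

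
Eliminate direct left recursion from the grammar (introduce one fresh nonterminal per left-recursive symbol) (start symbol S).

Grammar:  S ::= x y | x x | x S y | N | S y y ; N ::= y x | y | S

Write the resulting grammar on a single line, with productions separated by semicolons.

Directly left-recursive nonterminal: S.
For S: α = {y y}, β = {x y, x x, x S y, N}. Rewrite as S → β S' and S' → α S' | ε.

S ::= x y S' | x x S' | x S y S' | N S'; N ::= y x | y | S; S' ::= y y S' | eps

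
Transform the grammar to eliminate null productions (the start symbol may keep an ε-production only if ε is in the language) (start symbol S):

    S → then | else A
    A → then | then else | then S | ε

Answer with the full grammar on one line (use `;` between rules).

The nullable symbols are {A}.
ε ∉ L(G), so no ε-production is kept.
Add the nullable-subset variants: S → else A gives else A | else.

S → then | else A | else; A → then | then else | then S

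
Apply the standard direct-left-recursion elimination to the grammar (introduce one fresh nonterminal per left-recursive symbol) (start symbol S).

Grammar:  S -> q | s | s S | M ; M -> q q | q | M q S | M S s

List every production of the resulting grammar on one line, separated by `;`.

S -> q | s | s S | M; M -> q q M' | q M'; M' -> q S M' | S s M' | ε

Directly left-recursive nonterminal: M.
For M: α = {q S, S s}, β = {q q, q}. Rewrite as M → β M' and M' → α M' | ε.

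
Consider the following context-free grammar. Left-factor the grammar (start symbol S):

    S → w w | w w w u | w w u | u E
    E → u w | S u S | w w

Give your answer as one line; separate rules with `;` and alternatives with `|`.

S → u E | w w S'; E → u w | S u S | w w; S' → eps | w u | u

S has alternatives sharing prefix 'w w': factor to S → w w S' with S' → ε | w u | u.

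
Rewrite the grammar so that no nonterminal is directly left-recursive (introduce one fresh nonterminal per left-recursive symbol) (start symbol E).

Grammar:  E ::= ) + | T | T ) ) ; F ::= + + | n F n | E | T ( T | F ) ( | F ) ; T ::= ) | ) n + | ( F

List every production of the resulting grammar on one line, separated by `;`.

Left recursion appears on F.
For F: α = {) (, )}, β = {+ +, n F n, E, T ( T}. Rewrite as F → β F' and F' → α F' | ε.

E ::= ) + | T | T ) ); F ::= + + F' | n F n F' | E F' | T ( T F'; T ::= ) | ) n + | ( F; F' ::= ) ( F' | ) F' | ε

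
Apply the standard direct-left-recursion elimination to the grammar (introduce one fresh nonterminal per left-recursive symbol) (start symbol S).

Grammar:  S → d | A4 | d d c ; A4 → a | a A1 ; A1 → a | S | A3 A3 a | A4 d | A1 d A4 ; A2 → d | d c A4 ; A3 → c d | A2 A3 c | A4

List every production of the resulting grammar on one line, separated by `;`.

A1 is directly left-recursive.
For A1: α = {d A4}, β = {a, S, A3 A3 a, A4 d}. Rewrite as A1 → β A1' and A1' → α A1' | ε.

S → d | A4 | d d c; A4 → a | a A1; A1 → a A1' | S A1' | A3 A3 a A1' | A4 d A1'; A2 → d | d c A4; A3 → c d | A2 A3 c | A4; A1' → d A4 A1' | eps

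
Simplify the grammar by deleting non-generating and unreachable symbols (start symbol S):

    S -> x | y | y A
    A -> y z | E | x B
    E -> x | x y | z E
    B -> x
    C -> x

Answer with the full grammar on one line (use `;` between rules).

Generating nonterminals: {A, B, C, E, S}.
Reachable from S after that: {A, B, E, S}.
Removed useless symbols: {C} and every production mentioning them.

S -> x | y | y A; A -> y z | E | x B; E -> x | x y | z E; B -> x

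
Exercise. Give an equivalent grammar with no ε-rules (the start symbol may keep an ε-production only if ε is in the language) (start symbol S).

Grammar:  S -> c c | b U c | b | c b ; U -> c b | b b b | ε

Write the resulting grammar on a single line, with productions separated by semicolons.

S -> c c | b U c | b c | b | c b; U -> c b | b b b

The nullable symbols are {U}.
ε ∉ L(G), so no ε-production is kept.
Add the nullable-subset variants: S → b U c gives b U c | b c.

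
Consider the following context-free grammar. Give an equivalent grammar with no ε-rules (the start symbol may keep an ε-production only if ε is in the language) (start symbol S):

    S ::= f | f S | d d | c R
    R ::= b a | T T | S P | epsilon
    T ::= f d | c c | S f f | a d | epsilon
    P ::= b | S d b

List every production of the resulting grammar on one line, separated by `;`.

Nullable nonterminals: {R, T}.
ε ∉ L(G), so no ε-production is kept.
Add the nullable-subset variants: S → c R gives c R | c. R → T T gives T T | T.

S ::= f | f S | d d | c R | c; R ::= b a | T T | T | S P; T ::= f d | c c | S f f | a d; P ::= b | S d b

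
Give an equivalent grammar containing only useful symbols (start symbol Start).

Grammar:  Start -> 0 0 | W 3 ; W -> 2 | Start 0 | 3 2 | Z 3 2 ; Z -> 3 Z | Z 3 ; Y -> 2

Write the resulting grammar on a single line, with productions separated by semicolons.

Generating nonterminals: {Start, W, Y}.
Reachable from Start after that: {Start, W}.
Removed useless symbols: {Y, Z} and every production mentioning them.

Start -> 0 0 | W 3; W -> 2 | Start 0 | 3 2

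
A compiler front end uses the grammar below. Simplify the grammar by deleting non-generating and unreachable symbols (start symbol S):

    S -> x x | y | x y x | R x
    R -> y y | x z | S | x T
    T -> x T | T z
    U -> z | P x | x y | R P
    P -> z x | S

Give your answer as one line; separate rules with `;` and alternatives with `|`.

S -> x x | y | x y x | R x; R -> y y | x z | S

Generating nonterminals: {P, R, S, U}.
Reachable from S after that: {R, S}.
Removed useless symbols: {P, T, U} and every production mentioning them.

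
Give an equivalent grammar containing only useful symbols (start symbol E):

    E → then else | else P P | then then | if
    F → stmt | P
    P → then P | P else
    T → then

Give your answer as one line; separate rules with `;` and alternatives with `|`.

Generating nonterminals: {E, F, T}.
Reachable from E after that: {E}.
Removed useless symbols: {F, P, T} and every production mentioning them.

E → then else | then then | if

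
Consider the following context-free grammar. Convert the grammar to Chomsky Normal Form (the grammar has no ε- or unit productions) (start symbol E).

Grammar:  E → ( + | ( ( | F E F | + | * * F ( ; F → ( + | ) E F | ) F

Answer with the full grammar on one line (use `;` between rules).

Introduce a nonterminal for each terminal appearing in a rule of length ≥ 2: X1 → (, X2 → +, X3 → *, X4 → ).
Binarize each right-hand side of length ≥ 3 by chaining fresh nonterminals (Y1, Y2, …): affected rules were E → F E F; E → X3 X3 F X1; F → X4 E F.

E → X1 X2 | X1 X1 | F Y1 | + | X3 Y2; F → X1 X2 | X4 Y4 | X4 F; X1 → (; X2 → +; X3 → *; X4 → ); Y1 → E F; Y2 → X3 Y3; Y3 → F X1; Y4 → E F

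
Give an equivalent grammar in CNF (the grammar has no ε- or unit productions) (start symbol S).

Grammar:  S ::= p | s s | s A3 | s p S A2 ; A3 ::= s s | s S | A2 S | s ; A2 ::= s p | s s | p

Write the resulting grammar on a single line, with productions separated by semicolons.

Introduce a nonterminal for each terminal appearing in a rule of length ≥ 2: X1 → s, X2 → p.
Binarize each right-hand side of length ≥ 3 by chaining fresh nonterminals (Y1, Y2, …): affected rules were S → X1 X2 S A2.

S ::= p | X1 X1 | X1 A3 | X1 Y1; A3 ::= X1 X1 | X1 S | A2 S | s; A2 ::= X1 X2 | X1 X1 | p; X1 ::= s; X2 ::= p; Y1 ::= X2 Y2; Y2 ::= S A2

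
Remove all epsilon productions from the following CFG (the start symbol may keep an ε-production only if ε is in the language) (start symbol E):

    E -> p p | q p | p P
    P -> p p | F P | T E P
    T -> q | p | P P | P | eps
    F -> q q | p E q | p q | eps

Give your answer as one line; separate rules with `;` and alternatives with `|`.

Nullable set = {F, T}.
ε ∉ L(G), so no ε-production is kept.
Add the nullable-subset variants: P → T E P gives T E P | E P.

E -> p p | q p | p P; P -> p p | F P | T E P | E P; T -> q | p | P P | P; F -> q q | p E q | p q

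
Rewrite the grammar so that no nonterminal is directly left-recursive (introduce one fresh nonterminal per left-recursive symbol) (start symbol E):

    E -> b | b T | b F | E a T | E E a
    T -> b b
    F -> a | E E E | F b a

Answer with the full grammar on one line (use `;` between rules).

Directly left-recursive nonterminals: E, F.
For E: α = {a T, E a}, β = {b, b T, b F}. Rewrite as E → β E' and E' → α E' | ε.
For F: α = {b a}, β = {a, E E E}. Rewrite as F → β F' and F' → α F' | ε.

E -> b E' | b T E' | b F E'; T -> b b; F -> a F' | E E E F'; E' -> a T E' | E a E' | ε; F' -> b a F' | ε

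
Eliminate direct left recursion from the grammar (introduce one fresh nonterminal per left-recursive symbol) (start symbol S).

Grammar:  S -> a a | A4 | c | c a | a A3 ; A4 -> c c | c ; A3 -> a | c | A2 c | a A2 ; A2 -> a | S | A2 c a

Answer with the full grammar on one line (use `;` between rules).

Directly left-recursive nonterminal: A2.
For A2: α = {c a}, β = {a, S}. Rewrite as A2 → β A2' and A2' → α A2' | ε.

S -> a a | A4 | c | c a | a A3; A4 -> c c | c; A3 -> a | c | A2 c | a A2; A2 -> a A2' | S A2'; A2' -> c a A2' | eps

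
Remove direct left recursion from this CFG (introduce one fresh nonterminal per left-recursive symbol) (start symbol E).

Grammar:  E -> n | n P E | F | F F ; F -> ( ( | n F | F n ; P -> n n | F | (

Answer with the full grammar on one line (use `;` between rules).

E -> n | n P E | F | F F; F -> ( ( F' | n F F'; P -> n n | F | (; F' -> n F' | ε

Left recursion appears on F.
For F: α = {n}, β = {( (, n F}. Rewrite as F → β F' and F' → α F' | ε.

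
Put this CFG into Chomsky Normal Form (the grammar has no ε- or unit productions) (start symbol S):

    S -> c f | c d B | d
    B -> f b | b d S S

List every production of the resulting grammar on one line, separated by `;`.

S -> X1 X2 | X1 Y1 | d; B -> X2 X4 | X4 Y2; X1 -> c; X2 -> f; X3 -> d; X4 -> b; Y1 -> X3 B; Y2 -> X3 Y3; Y3 -> S S

Introduce a nonterminal for each terminal appearing in a rule of length ≥ 2: X1 → c, X2 → f, X3 → d, X4 → b.
Binarize each right-hand side of length ≥ 3 by chaining fresh nonterminals (Y1, Y2, …): affected rules were S → X1 X3 B; B → X4 X3 S S.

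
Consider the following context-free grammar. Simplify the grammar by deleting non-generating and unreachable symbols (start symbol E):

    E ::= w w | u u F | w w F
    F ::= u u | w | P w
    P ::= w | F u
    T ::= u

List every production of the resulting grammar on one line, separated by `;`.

E ::= w w | u u F | w w F; F ::= u u | w | P w; P ::= w | F u

Generating nonterminals: {E, F, P, T}.
Reachable from E after that: {E, F, P}.
Removed useless symbols: {T} and every production mentioning them.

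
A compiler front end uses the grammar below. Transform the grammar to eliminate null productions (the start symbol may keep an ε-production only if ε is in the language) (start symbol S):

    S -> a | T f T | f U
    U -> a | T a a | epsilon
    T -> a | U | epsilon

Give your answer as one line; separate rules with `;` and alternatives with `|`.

The nullable symbols are {T, U}.
ε ∉ L(G), so no ε-production is kept.
Expand every rule over subsets of its nullable positions: S → T f T gives T f T | T f | f T | f. U → T a a gives T a a | a a.

S -> a | T f T | T f | f T | f | f U; U -> a | T a a | a a; T -> a | U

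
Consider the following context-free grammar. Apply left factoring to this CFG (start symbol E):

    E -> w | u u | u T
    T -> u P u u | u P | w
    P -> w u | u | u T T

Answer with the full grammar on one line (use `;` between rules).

E -> w | u E'; T -> w | u P T'; P -> w u | u P'; E' -> u | T; T' -> u u | ε; P' -> ε | T T

E has alternatives sharing prefix 'u': factor to E → u E' with E' → u | T.
T has alternatives sharing prefix 'u P': factor to T → u P T' with T' → u u | ε.
P has alternatives sharing prefix 'u': factor to P → u P' with P' → ε | T T.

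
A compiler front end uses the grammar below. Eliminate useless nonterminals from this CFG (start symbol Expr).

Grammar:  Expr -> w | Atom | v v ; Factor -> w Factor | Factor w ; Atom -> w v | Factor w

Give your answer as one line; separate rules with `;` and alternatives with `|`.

Generating nonterminals: {Atom, Expr}.
Reachable from Expr after that: {Atom, Expr}.
Removed useless symbols: {Factor} and every production mentioning them.

Expr -> w | Atom | v v; Atom -> w v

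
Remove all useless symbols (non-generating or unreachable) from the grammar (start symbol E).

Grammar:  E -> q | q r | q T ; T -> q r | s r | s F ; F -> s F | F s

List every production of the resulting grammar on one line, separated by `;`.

Generating nonterminals: {E, T}.
Reachable from E after that: {E, T}.
Removed useless symbols: {F} and every production mentioning them.

E -> q | q r | q T; T -> q r | s r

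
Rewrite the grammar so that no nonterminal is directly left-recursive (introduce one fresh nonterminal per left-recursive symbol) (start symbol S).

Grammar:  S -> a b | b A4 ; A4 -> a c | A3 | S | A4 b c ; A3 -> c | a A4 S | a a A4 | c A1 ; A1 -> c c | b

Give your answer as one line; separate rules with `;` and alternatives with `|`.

Directly left-recursive nonterminal: A4.
For A4: α = {b c}, β = {a c, A3, S}. Rewrite as A4 → β A4' and A4' → α A4' | ε.

S -> a b | b A4; A4 -> a c A4' | A3 A4' | S A4'; A3 -> c | a A4 S | a a A4 | c A1; A1 -> c c | b; A4' -> b c A4' | ε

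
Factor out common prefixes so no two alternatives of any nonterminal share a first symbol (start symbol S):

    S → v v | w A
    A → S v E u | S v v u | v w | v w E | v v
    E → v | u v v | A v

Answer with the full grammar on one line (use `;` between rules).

S → v v | w A; A → v A' | S v A''; E → v | u v v | A v; A' → v | w A'''; A'' → E u | v u; A''' → ε | E

A has alternatives sharing prefix 'v': factor to A → v A' with A' → w | w E | v.
A has alternatives sharing prefix 'S v': factor to A → S v A'' with A'' → E u | v u.
A' has alternatives sharing prefix 'w': factor to A' → w A''' with A''' → ε | E.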